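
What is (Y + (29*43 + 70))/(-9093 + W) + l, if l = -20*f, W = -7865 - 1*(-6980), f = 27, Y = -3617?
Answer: -2692910/4989 ≈ -539.77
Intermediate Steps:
W = -885 (W = -7865 + 6980 = -885)
l = -540 (l = -20*27 = -540)
(Y + (29*43 + 70))/(-9093 + W) + l = (-3617 + (29*43 + 70))/(-9093 - 885) - 540 = (-3617 + (1247 + 70))/(-9978) - 540 = (-3617 + 1317)*(-1/9978) - 540 = -2300*(-1/9978) - 540 = 1150/4989 - 540 = -2692910/4989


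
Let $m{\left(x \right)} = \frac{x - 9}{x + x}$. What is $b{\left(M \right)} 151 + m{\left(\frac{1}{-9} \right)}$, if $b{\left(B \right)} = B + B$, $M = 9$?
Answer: $2759$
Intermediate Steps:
$b{\left(B \right)} = 2 B$
$m{\left(x \right)} = \frac{-9 + x}{2 x}$
$b{\left(M \right)} 151 + m{\left(\frac{1}{-9} \right)} = 2 \cdot 9 \cdot 151 + \frac{-9 + \frac{1}{-9}}{2 \frac{1}{-9}} = 18 \cdot 151 + \frac{-9 - \frac{1}{9}}{2 \left(- \frac{1}{9}\right)} = 2718 + \frac{1}{2} \left(-9\right) \left(- \frac{82}{9}\right) = 2718 + 41 = 2759$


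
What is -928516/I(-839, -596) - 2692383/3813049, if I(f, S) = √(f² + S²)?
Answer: -2692383/3813049 - 928516*√1059137/1059137 ≈ -902.93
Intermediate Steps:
I(f, S) = √(S² + f²)
-928516/I(-839, -596) - 2692383/3813049 = -928516/√((-596)² + (-839)²) - 2692383/3813049 = -928516/√(355216 + 703921) - 2692383*1/3813049 = -928516*√1059137/1059137 - 2692383/3813049 = -2692383/3813049 - 928516*√1059137/1059137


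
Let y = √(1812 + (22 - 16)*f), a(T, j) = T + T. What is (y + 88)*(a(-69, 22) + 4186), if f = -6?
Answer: 356224 + 16192*√111 ≈ 5.2682e+5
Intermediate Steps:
a(T, j) = 2*T
y = 4*√111 (y = √(1812 + (22 - 16)*(-6)) = √(1812 + 6*(-6)) = √(1812 - 36) = √1776 = 4*√111 ≈ 42.143)
(y + 88)*(a(-69, 22) + 4186) = (4*√111 + 88)*(2*(-69) + 4186) = (88 + 4*√111)*(-138 + 4186) = (88 + 4*√111)*4048 = 356224 + 16192*√111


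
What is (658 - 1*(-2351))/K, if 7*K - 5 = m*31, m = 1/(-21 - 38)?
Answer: 414239/88 ≈ 4707.3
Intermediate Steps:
m = -1/59 (m = 1/(-59) = -1/59 ≈ -0.016949)
K = 264/413 (K = 5/7 + (-1/59*31)/7 = 5/7 + (1/7)*(-31/59) = 5/7 - 31/413 = 264/413 ≈ 0.63923)
(658 - 1*(-2351))/K = (658 - 1*(-2351))/(264/413) = (658 + 2351)*(413/264) = 3009*(413/264) = 414239/88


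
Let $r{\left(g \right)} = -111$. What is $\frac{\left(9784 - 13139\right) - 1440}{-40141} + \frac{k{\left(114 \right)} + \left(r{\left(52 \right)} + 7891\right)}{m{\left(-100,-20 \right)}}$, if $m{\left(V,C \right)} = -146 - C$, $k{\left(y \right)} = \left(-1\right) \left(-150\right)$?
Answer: $- \frac{1159540}{18459} \approx -62.817$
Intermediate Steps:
$k{\left(y \right)} = 150$
$\frac{\left(9784 - 13139\right) - 1440}{-40141} + \frac{k{\left(114 \right)} + \left(r{\left(52 \right)} + 7891\right)}{m{\left(-100,-20 \right)}} = \frac{\left(9784 - 13139\right) - 1440}{-40141} + \frac{150 + \left(-111 + 7891\right)}{-146 - -20} = \left(-3355 - 1440\right) \left(- \frac{1}{40141}\right) + \frac{150 + 7780}{-146 + 20} = \left(-4795\right) \left(- \frac{1}{40141}\right) + \frac{7930}{-126} = \frac{35}{293} + 7930 \left(- \frac{1}{126}\right) = \frac{35}{293} - \frac{3965}{63} = - \frac{1159540}{18459}$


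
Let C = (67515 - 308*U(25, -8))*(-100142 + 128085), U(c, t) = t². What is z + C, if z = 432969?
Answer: 1336192198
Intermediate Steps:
C = 1335759229 (C = (67515 - 308*(-8)²)*(-100142 + 128085) = (67515 - 308*64)*27943 = (67515 - 19712)*27943 = 47803*27943 = 1335759229)
z + C = 432969 + 1335759229 = 1336192198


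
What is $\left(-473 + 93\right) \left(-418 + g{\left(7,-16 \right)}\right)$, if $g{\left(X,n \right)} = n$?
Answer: $164920$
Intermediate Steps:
$\left(-473 + 93\right) \left(-418 + g{\left(7,-16 \right)}\right) = \left(-473 + 93\right) \left(-418 - 16\right) = \left(-380\right) \left(-434\right) = 164920$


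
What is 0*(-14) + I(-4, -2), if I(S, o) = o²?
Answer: 4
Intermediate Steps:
0*(-14) + I(-4, -2) = 0*(-14) + (-2)² = 0 + 4 = 4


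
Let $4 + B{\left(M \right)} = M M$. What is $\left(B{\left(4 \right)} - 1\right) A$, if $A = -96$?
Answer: $-1056$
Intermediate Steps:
$B{\left(M \right)} = -4 + M^{2}$ ($B{\left(M \right)} = -4 + M M = -4 + M^{2}$)
$\left(B{\left(4 \right)} - 1\right) A = \left(\left(-4 + 4^{2}\right) - 1\right) \left(-96\right) = \left(\left(-4 + 16\right) - 1\right) \left(-96\right) = \left(12 - 1\right) \left(-96\right) = 11 \left(-96\right) = -1056$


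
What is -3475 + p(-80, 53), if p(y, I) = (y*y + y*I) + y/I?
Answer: -69775/53 ≈ -1316.5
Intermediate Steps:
p(y, I) = y**2 + I*y + y/I (p(y, I) = (y**2 + I*y) + y/I = y**2 + I*y + y/I)
-3475 + p(-80, 53) = -3475 - 80*(1 + 53*(53 - 80))/53 = -3475 - 80*1/53*(1 + 53*(-27)) = -3475 - 80*1/53*(1 - 1431) = -3475 - 80*1/53*(-1430) = -3475 + 114400/53 = -69775/53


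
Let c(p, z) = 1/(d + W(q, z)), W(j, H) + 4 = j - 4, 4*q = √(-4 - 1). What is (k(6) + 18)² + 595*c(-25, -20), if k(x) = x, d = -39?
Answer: 19913584/35349 - 2380*I*√5/35349 ≈ 563.34 - 0.15055*I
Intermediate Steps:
q = I*√5/4 (q = √(-4 - 1)/4 = √(-5)/4 = (I*√5)/4 = I*√5/4 ≈ 0.55902*I)
W(j, H) = -8 + j (W(j, H) = -4 + (j - 4) = -4 + (-4 + j) = -8 + j)
c(p, z) = 1/(-47 + I*√5/4) (c(p, z) = 1/(-39 + (-8 + I*√5/4)) = 1/(-47 + I*√5/4))
(k(6) + 18)² + 595*c(-25, -20) = (6 + 18)² + 595*(-752/35349 - 4*I*√5/35349) = 24² + (-447440/35349 - 2380*I*√5/35349) = 576 + (-447440/35349 - 2380*I*√5/35349) = 19913584/35349 - 2380*I*√5/35349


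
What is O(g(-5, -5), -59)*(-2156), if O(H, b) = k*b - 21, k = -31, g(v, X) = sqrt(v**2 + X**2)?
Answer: -3898048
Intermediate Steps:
g(v, X) = sqrt(X**2 + v**2)
O(H, b) = -21 - 31*b (O(H, b) = -31*b - 21 = -21 - 31*b)
O(g(-5, -5), -59)*(-2156) = (-21 - 31*(-59))*(-2156) = (-21 + 1829)*(-2156) = 1808*(-2156) = -3898048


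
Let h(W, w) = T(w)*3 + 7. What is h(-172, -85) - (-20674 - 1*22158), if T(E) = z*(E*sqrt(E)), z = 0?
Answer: 42839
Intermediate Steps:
T(E) = 0 (T(E) = 0*(E*sqrt(E)) = 0*E**(3/2) = 0)
h(W, w) = 7 (h(W, w) = 0*3 + 7 = 0 + 7 = 7)
h(-172, -85) - (-20674 - 1*22158) = 7 - (-20674 - 1*22158) = 7 - (-20674 - 22158) = 7 - 1*(-42832) = 7 + 42832 = 42839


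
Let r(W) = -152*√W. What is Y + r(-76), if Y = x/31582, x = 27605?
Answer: 27605/31582 - 304*I*√19 ≈ 0.87407 - 1325.1*I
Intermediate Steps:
Y = 27605/31582 ≈ 0.87407
Y + r(-76) = 27605/31582 - 304*I*√19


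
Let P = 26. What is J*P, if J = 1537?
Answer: 39962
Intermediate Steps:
J*P = 1537*26 = 39962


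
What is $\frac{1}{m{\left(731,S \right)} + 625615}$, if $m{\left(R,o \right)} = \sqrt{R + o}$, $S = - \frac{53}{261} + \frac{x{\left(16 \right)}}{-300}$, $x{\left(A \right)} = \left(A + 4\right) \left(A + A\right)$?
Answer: $\frac{816427575}{510769336382719} - \frac{3 \sqrt{137881370}}{510769336382719} \approx 1.5984 \cdot 10^{-6}$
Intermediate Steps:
$x{\left(A \right)} = 2 A \left(4 + A\right)$ ($x{\left(A \right)} = \left(4 + A\right) 2 A = 2 A \left(4 + A\right)$)
$S = - \frac{3049}{1305}$ ($S = - \frac{53}{261} + \frac{2 \cdot 16 \left(4 + 16\right)}{-300} = \left(-53\right) \frac{1}{261} + 2 \cdot 16 \cdot 20 \left(- \frac{1}{300}\right) = - \frac{53}{261} + 640 \left(- \frac{1}{300}\right) = - \frac{53}{261} - \frac{32}{15} = - \frac{3049}{1305} \approx -2.3364$)
$\frac{1}{m{\left(731,S \right)} + 625615} = \frac{1}{\sqrt{731 - \frac{3049}{1305}} + 625615} = \frac{1}{\sqrt{\frac{950906}{1305}} + 625615} = \frac{1}{\frac{\sqrt{137881370}}{435} + 625615} = \frac{1}{625615 + \frac{\sqrt{137881370}}{435}}$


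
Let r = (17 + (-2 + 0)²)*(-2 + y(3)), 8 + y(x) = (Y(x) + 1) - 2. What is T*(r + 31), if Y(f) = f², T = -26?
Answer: 286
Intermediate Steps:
y(x) = -9 + x² (y(x) = -8 + ((x² + 1) - 2) = -8 + ((1 + x²) - 2) = -8 + (-1 + x²) = -9 + x²)
r = -42 (r = (17 + (-2 + 0)²)*(-2 + (-9 + 3²)) = (17 + (-2)²)*(-2 + (-9 + 9)) = (17 + 4)*(-2 + 0) = 21*(-2) = -42)
T*(r + 31) = -26*(-42 + 31) = -26*(-11) = 286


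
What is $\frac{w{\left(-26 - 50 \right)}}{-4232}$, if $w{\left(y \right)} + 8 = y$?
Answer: $\frac{21}{1058} \approx 0.019849$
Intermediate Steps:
$w{\left(y \right)} = -8 + y$
$\frac{w{\left(-26 - 50 \right)}}{-4232} = \frac{-8 - 76}{-4232} = \left(-8 - 76\right) \left(- \frac{1}{4232}\right) = \left(-84\right) \left(- \frac{1}{4232}\right) = \frac{21}{1058}$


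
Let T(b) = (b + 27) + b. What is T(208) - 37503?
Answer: -37060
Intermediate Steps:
T(b) = 27 + 2*b (T(b) = (27 + b) + b = 27 + 2*b)
T(208) - 37503 = (27 + 2*208) - 37503 = (27 + 416) - 37503 = 443 - 37503 = -37060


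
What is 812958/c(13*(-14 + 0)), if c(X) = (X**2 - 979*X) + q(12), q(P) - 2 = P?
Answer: 406479/105658 ≈ 3.8471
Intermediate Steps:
q(P) = 2 + P
c(X) = 14 + X**2 - 979*X (c(X) = (X**2 - 979*X) + (2 + 12) = (X**2 - 979*X) + 14 = 14 + X**2 - 979*X)
812958/c(13*(-14 + 0)) = 812958/(14 + (13*(-14 + 0))**2 - 12727*(-14 + 0)) = 812958/(14 + (13*(-14))**2 - 12727*(-14)) = 812958/(14 + (-182)**2 - 979*(-182)) = 812958/(14 + 33124 + 178178) = 812958/211316 = 812958*(1/211316) = 406479/105658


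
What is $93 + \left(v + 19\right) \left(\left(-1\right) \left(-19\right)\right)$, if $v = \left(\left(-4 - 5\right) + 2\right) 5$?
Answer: $-211$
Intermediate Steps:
$v = -35$ ($v = \left(\left(-4 - 5\right) + 2\right) 5 = \left(-9 + 2\right) 5 = \left(-7\right) 5 = -35$)
$93 + \left(v + 19\right) \left(\left(-1\right) \left(-19\right)\right) = 93 + \left(-35 + 19\right) \left(\left(-1\right) \left(-19\right)\right) = 93 - 304 = -211$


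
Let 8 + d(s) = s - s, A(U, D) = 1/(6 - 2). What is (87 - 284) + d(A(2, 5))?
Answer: -205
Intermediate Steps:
A(U, D) = 1/4
d(s) = -8 (d(s) = -8 + (s - s) = -8 + 0 = -8)
(87 - 284) + d(A(2, 5)) = (87 - 284) - 8 = -197 - 8 = -205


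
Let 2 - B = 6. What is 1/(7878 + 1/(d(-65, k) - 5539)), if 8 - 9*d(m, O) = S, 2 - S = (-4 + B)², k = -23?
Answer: 49781/392174709 ≈ 0.00012694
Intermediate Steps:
B = -4 (B = 2 - 1*6 = 2 - 6 = -4)
S = -62 (S = 2 - (-4 - 4)² = 2 - 1*(-8)² = 2 - 1*64 = 2 - 64 = -62)
d(m, O) = 70/9 (d(m, O) = 8/9 - ⅑*(-62) = 8/9 + 62/9 = 70/9)
1/(7878 + 1/(d(-65, k) - 5539)) = 1/(7878 + 1/(70/9 - 5539)) = 1/(7878 + 1/(-49781/9)) = 1/(7878 - 9/49781) = 1/(392174709/49781) = 49781/392174709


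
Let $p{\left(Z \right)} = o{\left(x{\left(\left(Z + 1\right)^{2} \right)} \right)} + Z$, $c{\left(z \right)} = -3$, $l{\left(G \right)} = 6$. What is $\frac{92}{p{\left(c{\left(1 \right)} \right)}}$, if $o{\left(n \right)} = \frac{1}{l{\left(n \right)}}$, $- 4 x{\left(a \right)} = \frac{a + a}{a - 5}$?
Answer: $- \frac{552}{17} \approx -32.471$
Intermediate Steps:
$x{\left(a \right)} = - \frac{a}{2 \left(-5 + a\right)}$ ($x{\left(a \right)} = - \frac{\left(a + a\right) \frac{1}{a - 5}}{4} = - \frac{2 a \frac{1}{-5 + a}}{4} = - \frac{a}{2 \left(-5 + a\right)}$)
$o{\left(n \right)} = \frac{1}{6}$
$p{\left(Z \right)} = \frac{1}{6} + Z$
$\frac{92}{p{\left(c{\left(1 \right)} \right)}} = \frac{92}{\frac{1}{6} - 3} = \frac{92}{- \frac{17}{6}} = 92 \left(- \frac{6}{17}\right) = - \frac{552}{17}$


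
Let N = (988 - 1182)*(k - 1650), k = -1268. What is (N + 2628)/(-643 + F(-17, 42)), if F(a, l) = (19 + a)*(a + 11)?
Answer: -113744/131 ≈ -868.27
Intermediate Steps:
F(a, l) = (11 + a)*(19 + a) (F(a, l) = (19 + a)*(11 + a) = (11 + a)*(19 + a))
N = 566092 (N = (988 - 1182)*(-1268 - 1650) = -194*(-2918) = 566092)
(N + 2628)/(-643 + F(-17, 42)) = (566092 + 2628)/(-643 + (209 + (-17)**2 + 30*(-17))) = 568720/(-643 + (209 + 289 - 510)) = 568720/(-643 - 12) = 568720/(-655) = 568720*(-1/655) = -113744/131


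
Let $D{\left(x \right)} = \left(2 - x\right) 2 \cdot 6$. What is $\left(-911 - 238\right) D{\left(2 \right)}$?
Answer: $0$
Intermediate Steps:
$D{\left(x \right)} = 24 - 12 x$ ($D{\left(x \right)} = \left(4 - 2 x\right) 6 = 24 - 12 x$)
$\left(-911 - 238\right) D{\left(2 \right)} = \left(-911 - 238\right) \left(24 - 24\right) = - 1149 \left(24 - 24\right) = \left(-1149\right) 0 = 0$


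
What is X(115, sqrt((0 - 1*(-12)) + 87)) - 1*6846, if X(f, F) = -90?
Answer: -6936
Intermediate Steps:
X(115, sqrt((0 - 1*(-12)) + 87)) - 1*6846 = -90 - 1*6846 = -90 - 6846 = -6936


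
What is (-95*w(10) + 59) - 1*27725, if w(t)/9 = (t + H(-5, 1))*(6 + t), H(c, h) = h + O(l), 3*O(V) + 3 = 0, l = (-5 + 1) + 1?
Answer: -164466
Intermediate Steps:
l = -3 (l = -4 + 1 = -3)
O(V) = -1 (O(V) = -1 + (⅓)*0 = -1 + 0 = -1)
H(c, h) = -1 + h (H(c, h) = h - 1 = -1 + h)
w(t) = 9*t*(6 + t) (w(t) = 9*((t + (-1 + 1))*(6 + t)) = 9*((t + 0)*(6 + t)) = 9*(t*(6 + t)) = 9*t*(6 + t))
(-95*w(10) + 59) - 1*27725 = (-855*10*(6 + 10) + 59) - 1*27725 = (-855*10*16 + 59) - 27725 = (-95*1440 + 59) - 27725 = (-136800 + 59) - 27725 = -136741 - 27725 = -164466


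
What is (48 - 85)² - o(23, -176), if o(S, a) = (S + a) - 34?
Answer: 1556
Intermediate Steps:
o(S, a) = -34 + S + a
(48 - 85)² - o(23, -176) = (48 - 85)² - (-34 + 23 - 176) = (-37)² - 1*(-187) = 1369 + 187 = 1556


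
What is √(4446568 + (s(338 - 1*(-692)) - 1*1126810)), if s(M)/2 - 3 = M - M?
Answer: 2*√829941 ≈ 1822.0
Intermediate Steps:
s(M) = 6 (s(M) = 6 + 2*(M - M) = 6 + 2*0 = 6 + 0 = 6)
√(4446568 + (s(338 - 1*(-692)) - 1*1126810)) = √(4446568 + (6 - 1*1126810)) = √(4446568 + (6 - 1126810)) = √(4446568 - 1126804) = √3319764 = 2*√829941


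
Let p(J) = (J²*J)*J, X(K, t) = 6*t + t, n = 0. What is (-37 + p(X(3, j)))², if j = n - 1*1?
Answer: 5588496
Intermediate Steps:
j = -1 (j = 0 - 1*1 = 0 - 1 = -1)
X(K, t) = 7*t
p(J) = J⁴ (p(J) = J³*J = J⁴)
(-37 + p(X(3, j)))² = (-37 + (7*(-1))⁴)² = (-37 + (-7)⁴)² = (-37 + 2401)² = 2364² = 5588496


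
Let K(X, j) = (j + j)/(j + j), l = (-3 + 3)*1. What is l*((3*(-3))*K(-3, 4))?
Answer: 0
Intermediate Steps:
l = 0 (l = 0*1 = 0)
K(X, j) = 1 (K(X, j) = (2*j)/((2*j)) = (2*j)*(1/(2*j)) = 1)
l*((3*(-3))*K(-3, 4)) = 0*((3*(-3))*1) = 0*(-9*1) = 0*(-9) = 0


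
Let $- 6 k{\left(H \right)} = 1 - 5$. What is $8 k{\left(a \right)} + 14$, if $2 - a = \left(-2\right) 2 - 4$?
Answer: $\frac{58}{3} \approx 19.333$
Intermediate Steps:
$a = 10$ ($a = 2 - \left(\left(-2\right) 2 - 4\right) = 2 - \left(-4 - 4\right) = 2 - -8 = 2 + 8 = 10$)
$k{\left(H \right)} = \frac{2}{3}$ ($k{\left(H \right)} = - \frac{1 - 5}{6} = \left(- \frac{1}{6}\right) \left(-4\right) = \frac{2}{3}$)
$8 k{\left(a \right)} + 14 = 8 \cdot \frac{2}{3} + 14 = \frac{16}{3} + 14 = \frac{58}{3}$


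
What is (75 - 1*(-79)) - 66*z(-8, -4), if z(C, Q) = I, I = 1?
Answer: 88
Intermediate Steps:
z(C, Q) = 1
(75 - 1*(-79)) - 66*z(-8, -4) = (75 - 1*(-79)) - 66*1 = (75 + 79) - 66 = 154 - 66 = 88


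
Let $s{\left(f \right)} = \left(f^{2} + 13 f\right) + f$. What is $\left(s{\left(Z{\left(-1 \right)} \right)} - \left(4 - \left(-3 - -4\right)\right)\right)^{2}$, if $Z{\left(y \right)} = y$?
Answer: $256$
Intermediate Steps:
$s{\left(f \right)} = f^{2} + 14 f$
$\left(s{\left(Z{\left(-1 \right)} \right)} - \left(4 - \left(-3 - -4\right)\right)\right)^{2} = \left(- (14 - 1) - \left(4 - \left(-3 - -4\right)\right)\right)^{2} = \left(\left(-1\right) 13 - \left(4 - \left(-3 + 4\right)\right)\right)^{2} = \left(-13 + \left(1 \cdot 1 - 4\right)\right)^{2} = \left(-13 + \left(1 - 4\right)\right)^{2} = \left(-13 - 3\right)^{2} = \left(-16\right)^{2} = 256$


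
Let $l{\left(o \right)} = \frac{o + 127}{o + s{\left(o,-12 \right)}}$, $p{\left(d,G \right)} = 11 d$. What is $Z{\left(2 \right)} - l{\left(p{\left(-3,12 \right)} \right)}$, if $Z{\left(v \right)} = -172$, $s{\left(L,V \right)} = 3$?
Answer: $- \frac{2533}{15} \approx -168.87$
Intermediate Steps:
$l{\left(o \right)} = \frac{127 + o}{3 + o}$ ($l{\left(o \right)} = \frac{o + 127}{o + 3} = \frac{127 + o}{3 + o}$)
$Z{\left(2 \right)} - l{\left(p{\left(-3,12 \right)} \right)} = -172 - \frac{127 + 11 \left(-3\right)}{3 + 11 \left(-3\right)} = -172 - \frac{127 - 33}{3 - 33} = -172 - \frac{1}{-30} \cdot 94 = -172 - \left(- \frac{1}{30}\right) 94 = -172 - - \frac{47}{15} = -172 + \frac{47}{15} = - \frac{2533}{15}$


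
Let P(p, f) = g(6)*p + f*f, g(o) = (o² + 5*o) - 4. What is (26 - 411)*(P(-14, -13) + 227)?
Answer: 181720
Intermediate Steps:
g(o) = -4 + o² + 5*o
P(p, f) = f² + 62*p (P(p, f) = (-4 + 6² + 5*6)*p + f*f = (-4 + 36 + 30)*p + f² = 62*p + f² = f² + 62*p)
(26 - 411)*(P(-14, -13) + 227) = (26 - 411)*(((-13)² + 62*(-14)) + 227) = -385*((169 - 868) + 227) = -385*(-699 + 227) = -385*(-472) = 181720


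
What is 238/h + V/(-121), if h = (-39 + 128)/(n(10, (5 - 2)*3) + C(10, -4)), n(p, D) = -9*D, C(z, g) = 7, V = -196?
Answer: -2113608/10769 ≈ -196.27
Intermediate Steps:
h = -89/74 (h = (-39 + 128)/(-9*(5 - 2)*3 + 7) = 89/(-27*3 + 7) = 89/(-9*9 + 7) = 89/(-81 + 7) = 89/(-74) = 89*(-1/74) = -89/74 ≈ -1.2027)
238/h + V/(-121) = 238/(-89/74) - 196/(-121) = 238*(-74/89) - 196*(-1/121) = -17612/89 + 196/121 = -2113608/10769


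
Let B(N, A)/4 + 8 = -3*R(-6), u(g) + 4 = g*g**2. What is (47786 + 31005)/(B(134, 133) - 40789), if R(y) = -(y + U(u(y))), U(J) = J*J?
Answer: 78791/539907 ≈ 0.14593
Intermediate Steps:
u(g) = -4 + g**3 (u(g) = -4 + g*g**2 = -4 + g**3)
U(J) = J**2
R(y) = -y - (-4 + y**3)**2 (R(y) = -(y + (-4 + y**3)**2) = -y - (-4 + y**3)**2)
B(N, A) = 580696 (B(N, A) = -32 + 4*(-3*(-1*(-6) - (-4 + (-6)**3)**2)) = -32 + 4*(-3*(6 - (-4 - 216)**2)) = -32 + 4*(-3*(6 - 1*(-220)**2)) = -32 + 4*(-3*(6 - 1*48400)) = -32 + 4*(-3*(6 - 48400)) = -32 + 4*(-3*(-48394)) = -32 + 4*145182 = -32 + 580728 = 580696)
(47786 + 31005)/(B(134, 133) - 40789) = (47786 + 31005)/(580696 - 40789) = 78791/539907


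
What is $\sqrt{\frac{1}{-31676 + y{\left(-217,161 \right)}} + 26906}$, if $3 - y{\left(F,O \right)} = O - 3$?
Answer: $\frac{\sqrt{27261497134435}}{31831} \approx 164.03$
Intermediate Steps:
$y{\left(F,O \right)} = 6 - O$ ($y{\left(F,O \right)} = 3 - \left(O - 3\right) = 3 - \left(-3 + O\right) = 6 - O$)
$\sqrt{\frac{1}{-31676 + y{\left(-217,161 \right)}} + 26906} = \sqrt{\frac{1}{-31676 + \left(6 - 161\right)} + 26906} = \sqrt{\frac{1}{-31676 - 155} + 26906} = \sqrt{\frac{1}{-31831} + 26906} = \sqrt{- \frac{1}{31831} + 26906} = \sqrt{\frac{856444885}{31831}} = \frac{\sqrt{27261497134435}}{31831}$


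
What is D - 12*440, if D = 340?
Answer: -4940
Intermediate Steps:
D - 12*440 = 340 - 12*440 = 340 - 5280 = -4940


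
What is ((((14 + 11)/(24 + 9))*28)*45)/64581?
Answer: 3500/236797 ≈ 0.014781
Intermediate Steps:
((((14 + 11)/(24 + 9))*28)*45)/64581 = (((25/33)*28)*45)*(1/64581) = ((700/33)*45)*(1/64581) = (10500/11)*(1/64581) = 3500/236797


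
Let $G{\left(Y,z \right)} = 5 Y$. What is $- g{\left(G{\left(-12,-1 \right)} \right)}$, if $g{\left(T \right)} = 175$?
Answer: $-175$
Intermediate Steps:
$- g{\left(G{\left(-12,-1 \right)} \right)} = \left(-1\right) 175 = -175$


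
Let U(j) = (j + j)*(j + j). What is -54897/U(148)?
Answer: -54897/87616 ≈ -0.62656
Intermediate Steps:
U(j) = 4*j² (U(j) = (2*j)*(2*j) = 4*j²)
-54897/U(148) = -54897/(4*148²) = -54897/(4*21904) = -54897/87616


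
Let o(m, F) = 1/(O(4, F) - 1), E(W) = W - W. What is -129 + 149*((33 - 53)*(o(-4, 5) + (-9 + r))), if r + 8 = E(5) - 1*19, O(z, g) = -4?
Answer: 107747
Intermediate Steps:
E(W) = 0
o(m, F) = -⅕ (o(m, F) = 1/(-4 - 1) = 1/(-5) = -⅕)
r = -27 (r = -8 + (0 - 1*19) = -8 + (0 - 19) = -8 - 19 = -27)
-129 + 149*((33 - 53)*(o(-4, 5) + (-9 + r))) = -129 + 149*((33 - 53)*(-⅕ + (-9 - 27))) = -129 + 149*(-20*(-⅕ - 36)) = -129 + 149*(-20*(-181/5)) = -129 + 149*724 = -129 + 107876 = 107747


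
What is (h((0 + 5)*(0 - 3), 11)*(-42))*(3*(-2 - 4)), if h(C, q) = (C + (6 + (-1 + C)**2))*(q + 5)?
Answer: 2987712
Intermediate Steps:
h(C, q) = (5 + q)*(6 + C + (-1 + C)**2) (h(C, q) = (6 + C + (-1 + C)**2)*(5 + q) = (5 + q)*(6 + C + (-1 + C)**2))
(h((0 + 5)*(0 - 3), 11)*(-42))*(3*(-2 - 4)) = ((35 - 5*(0 + 5)*(0 - 3) + 5*((0 + 5)*(0 - 3))**2 + 7*11 + 11*((0 + 5)*(0 - 3))**2 - 1*(0 + 5)*(0 - 3)*11)*(-42))*(3*(-2 - 4)) = ((35 - 25*(-3) + 5*(5*(-3))**2 + 77 + 11*(5*(-3))**2 - 1*5*(-3)*11)*(-42))*(3*(-6)) = ((35 - 5*(-15) + 5*(-15)**2 + 77 + 11*(-15)**2 - 1*(-15)*11)*(-42))*(-18) = ((35 + 75 + 5*225 + 77 + 11*225 + 165)*(-42))*(-18) = ((35 + 75 + 1125 + 77 + 2475 + 165)*(-42))*(-18) = (3952*(-42))*(-18) = -165984*(-18) = 2987712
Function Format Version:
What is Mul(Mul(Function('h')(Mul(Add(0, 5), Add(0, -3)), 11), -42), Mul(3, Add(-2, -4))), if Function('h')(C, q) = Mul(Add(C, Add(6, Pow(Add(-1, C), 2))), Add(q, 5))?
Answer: 2987712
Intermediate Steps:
Function('h')(C, q) = Mul(Add(5, q), Add(6, C, Pow(Add(-1, C), 2))) (Function('h')(C, q) = Mul(Add(6, C, Pow(Add(-1, C), 2)), Add(5, q)) = Mul(Add(5, q), Add(6, C, Pow(Add(-1, C), 2))))
Mul(Mul(Function('h')(Mul(Add(0, 5), Add(0, -3)), 11), -42), Mul(3, Add(-2, -4))) = Mul(Mul(Add(35, Mul(-5, Mul(Add(0, 5), Add(0, -3))), Mul(5, Pow(Mul(Add(0, 5), Add(0, -3)), 2)), Mul(7, 11), Mul(11, Pow(Mul(Add(0, 5), Add(0, -3)), 2)), Mul(-1, Mul(Add(0, 5), Add(0, -3)), 11)), -42), Mul(3, Add(-2, -4))) = Mul(Mul(Add(35, Mul(-5, Mul(5, -3)), Mul(5, Pow(Mul(5, -3), 2)), 77, Mul(11, Pow(Mul(5, -3), 2)), Mul(-1, Mul(5, -3), 11)), -42), Mul(3, -6)) = Mul(Mul(Add(35, Mul(-5, -15), Mul(5, Pow(-15, 2)), 77, Mul(11, Pow(-15, 2)), Mul(-1, -15, 11)), -42), -18) = Mul(Mul(Add(35, 75, Mul(5, 225), 77, Mul(11, 225), 165), -42), -18) = Mul(Mul(Add(35, 75, 1125, 77, 2475, 165), -42), -18) = Mul(Mul(3952, -42), -18) = Mul(-165984, -18) = 2987712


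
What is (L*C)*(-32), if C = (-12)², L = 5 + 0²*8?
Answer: -23040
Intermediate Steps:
L = 5 (L = 5 + 0*8 = 5 + 0 = 5)
C = 144
(L*C)*(-32) = (5*144)*(-32) = 720*(-32) = -23040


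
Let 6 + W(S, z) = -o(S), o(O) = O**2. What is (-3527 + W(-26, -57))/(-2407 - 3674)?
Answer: 1403/2027 ≈ 0.69216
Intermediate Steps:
W(S, z) = -6 - S**2
(-3527 + W(-26, -57))/(-2407 - 3674) = (-3527 + (-6 - 1*(-26)**2))/(-2407 - 3674) = (-3527 + (-6 - 1*676))/(-6081) = (-3527 + (-6 - 676))*(-1/6081) = (-3527 - 682)*(-1/6081) = -4209*(-1/6081) = 1403/2027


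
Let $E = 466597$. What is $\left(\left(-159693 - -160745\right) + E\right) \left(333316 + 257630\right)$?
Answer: $276355305954$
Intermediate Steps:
$\left(\left(-159693 - -160745\right) + E\right) \left(333316 + 257630\right) = \left(\left(-159693 - -160745\right) + 466597\right) \left(333316 + 257630\right) = \left(\left(-159693 + 160745\right) + 466597\right) 590946 = \left(1052 + 466597\right) 590946 = 467649 \cdot 590946 = 276355305954$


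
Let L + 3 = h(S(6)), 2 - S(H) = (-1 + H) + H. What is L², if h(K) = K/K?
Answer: 4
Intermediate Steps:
S(H) = 3 - 2*H (S(H) = 2 - ((-1 + H) + H) = 2 - (-1 + 2*H) = 2 + (1 - 2*H) = 3 - 2*H)
h(K) = 1
L = -2 (L = -3 + 1 = -2)
L² = (-2)² = 4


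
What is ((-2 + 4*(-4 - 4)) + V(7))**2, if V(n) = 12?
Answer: 484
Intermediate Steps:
((-2 + 4*(-4 - 4)) + V(7))**2 = ((-2 + 4*(-4 - 4)) + 12)**2 = ((-2 + 4*(-8)) + 12)**2 = ((-2 - 32) + 12)**2 = (-34 + 12)**2 = (-22)**2 = 484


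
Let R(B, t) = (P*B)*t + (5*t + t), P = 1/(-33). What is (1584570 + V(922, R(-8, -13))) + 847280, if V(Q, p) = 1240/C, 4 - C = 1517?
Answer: 3679387810/1513 ≈ 2.4318e+6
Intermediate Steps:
C = -1513 (C = 4 - 1*1517 = 4 - 1517 = -1513)
P = -1/33 ≈ -0.030303
R(B, t) = 6*t - B*t/33 (R(B, t) = (-B/33)*t + (5*t + t) = -B*t/33 + 6*t = 6*t - B*t/33)
V(Q, p) = -1240/1513 (V(Q, p) = 1240/(-1513) = 1240*(-1/1513) = -1240/1513)
(1584570 + V(922, R(-8, -13))) + 847280 = (1584570 - 1240/1513) + 847280 = 2397453170/1513 + 847280 = 3679387810/1513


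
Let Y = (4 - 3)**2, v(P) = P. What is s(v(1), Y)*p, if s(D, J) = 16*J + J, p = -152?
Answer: -2584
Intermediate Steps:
Y = 1 (Y = 1**2 = 1)
s(D, J) = 17*J
s(v(1), Y)*p = (17*1)*(-152) = 17*(-152) = -2584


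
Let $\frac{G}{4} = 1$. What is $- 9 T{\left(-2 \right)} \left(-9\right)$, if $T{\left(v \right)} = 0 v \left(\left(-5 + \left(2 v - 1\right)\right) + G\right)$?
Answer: $0$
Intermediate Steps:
$G = 4$ ($G = 4 \cdot 1 = 4$)
$T{\left(v \right)} = 0$ ($T{\left(v \right)} = 0 v \left(\left(-5 + \left(2 v - 1\right)\right) + 4\right) = 0 \left(\left(-5 + \left(-1 + 2 v\right)\right) + 4\right) = 0 \left(\left(-6 + 2 v\right) + 4\right) = 0 \left(-2 + 2 v\right) = 0$)
$- 9 T{\left(-2 \right)} \left(-9\right) = \left(-9\right) 0 \left(-9\right) = 0 \left(-9\right) = 0$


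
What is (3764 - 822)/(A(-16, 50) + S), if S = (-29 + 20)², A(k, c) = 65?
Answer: 1471/73 ≈ 20.151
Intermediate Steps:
S = 81 (S = (-9)² = 81)
(3764 - 822)/(A(-16, 50) + S) = (3764 - 822)/(65 + 81) = 2942/146 = 2942*(1/146) = 1471/73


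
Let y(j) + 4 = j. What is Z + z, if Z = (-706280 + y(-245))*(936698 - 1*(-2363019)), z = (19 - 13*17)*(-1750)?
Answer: -2331345398793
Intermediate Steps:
y(j) = -4 + j
z = 353500 (z = (19 - 221)*(-1750) = -202*(-1750) = 353500)
Z = -2331345752293 (Z = (-706280 + (-4 - 245))*(936698 - 1*(-2363019)) = (-706280 - 249)*(936698 + 2363019) = -706529*3299717 = -2331345752293)
Z + z = -2331345752293 + 353500 = -2331345398793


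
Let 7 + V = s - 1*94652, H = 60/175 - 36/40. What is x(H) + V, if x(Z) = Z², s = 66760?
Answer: -136703579/4900 ≈ -27899.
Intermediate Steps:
H = -39/70 (H = 60*(1/175) - 36*1/40 = 12/35 - 9/10 = -39/70 ≈ -0.55714)
V = -27899 (V = -7 + (66760 - 1*94652) = -7 + (66760 - 94652) = -7 - 27892 = -27899)
x(H) + V = (-39/70)² - 27899 = 1521/4900 - 27899 = -136703579/4900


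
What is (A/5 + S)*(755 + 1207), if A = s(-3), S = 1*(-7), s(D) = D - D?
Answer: -13734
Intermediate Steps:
s(D) = 0
S = -7
A = 0
(A/5 + S)*(755 + 1207) = (0/5 - 7)*(755 + 1207) = ((⅕)*0 - 7)*1962 = (0 - 7)*1962 = -7*1962 = -13734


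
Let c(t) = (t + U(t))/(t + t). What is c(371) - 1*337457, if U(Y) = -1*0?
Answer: -674913/2 ≈ -3.3746e+5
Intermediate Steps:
U(Y) = 0
c(t) = ½ (c(t) = (t + 0)/(t + t) = t/((2*t)) = t*(1/(2*t)) = ½)
c(371) - 1*337457 = ½ - 1*337457 = ½ - 337457 = -674913/2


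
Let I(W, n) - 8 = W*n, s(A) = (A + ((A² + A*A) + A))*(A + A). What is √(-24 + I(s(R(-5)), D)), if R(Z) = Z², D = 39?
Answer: 2*√633746 ≈ 1592.2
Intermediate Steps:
s(A) = 2*A*(2*A + 2*A²) (s(A) = (A + ((A² + A²) + A))*(2*A) = (A + (2*A² + A))*(2*A) = (A + (A + 2*A²))*(2*A) = (2*A + 2*A²)*(2*A) = 2*A*(2*A + 2*A²))
I(W, n) = 8 + W*n
√(-24 + I(s(R(-5)), D)) = √(-24 + (8 + (4*((-5)²)²*(1 + (-5)²))*39)) = √(-24 + (8 + (4*25²*(1 + 25))*39)) = √(-24 + (8 + (4*625*26)*39)) = √(-24 + (8 + 65000*39)) = √(-24 + (8 + 2535000)) = √(-24 + 2535008) = √2534984 = 2*√633746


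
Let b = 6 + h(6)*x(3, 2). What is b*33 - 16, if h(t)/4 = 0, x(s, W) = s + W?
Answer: 182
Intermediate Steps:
x(s, W) = W + s
h(t) = 0 (h(t) = 4*0 = 0)
b = 6 (b = 6 + 0*(2 + 3) = 6 + 0*5 = 6 + 0 = 6)
b*33 - 16 = 6*33 - 16 = 198 - 16 = 182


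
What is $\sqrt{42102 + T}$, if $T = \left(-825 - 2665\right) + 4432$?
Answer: $2 \sqrt{10761} \approx 207.47$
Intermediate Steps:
$T = 942$ ($T = -3490 + 4432 = 942$)
$\sqrt{42102 + T} = \sqrt{42102 + 942} = \sqrt{43044} = 2 \sqrt{10761}$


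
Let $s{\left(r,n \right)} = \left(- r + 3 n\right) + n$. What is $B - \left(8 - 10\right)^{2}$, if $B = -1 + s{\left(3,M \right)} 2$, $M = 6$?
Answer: $37$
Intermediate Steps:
$s{\left(r,n \right)} = - r + 4 n$
$B = 41$ ($B = -1 + \left(\left(-1\right) 3 + 4 \cdot 6\right) 2 = -1 + \left(-3 + 24\right) 2 = -1 + 21 \cdot 2 = -1 + 42 = 41$)
$B - \left(8 - 10\right)^{2} = 41 - \left(8 - 10\right)^{2} = 41 - \left(-2\right)^{2} = 41 - 4 = 37$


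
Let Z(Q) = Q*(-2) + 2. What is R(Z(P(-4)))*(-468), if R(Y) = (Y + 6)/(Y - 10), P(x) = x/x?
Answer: 1404/5 ≈ 280.80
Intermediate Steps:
P(x) = 1
Z(Q) = 2 - 2*Q (Z(Q) = -2*Q + 2 = 2 - 2*Q)
R(Y) = (6 + Y)/(-10 + Y)
R(Z(P(-4)))*(-468) = ((6 + (2 - 2*1))/(-10 + (2 - 2*1)))*(-468) = ((6 + (2 - 2))/(-10 + (2 - 2)))*(-468) = ((6 + 0)/(-10 + 0))*(-468) = (6/(-10))*(-468) = -⅒*6*(-468) = -⅗*(-468) = 1404/5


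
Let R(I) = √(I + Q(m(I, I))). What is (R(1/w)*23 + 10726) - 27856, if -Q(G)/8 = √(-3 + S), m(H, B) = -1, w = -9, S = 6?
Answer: -17130 + 23*I*√(1 + 72*√3)/3 ≈ -17130.0 + 85.958*I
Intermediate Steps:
Q(G) = -8*√3 (Q(G) = -8*√(-3 + 6) = -8*√3)
R(I) = √(I - 8*√3)
(R(1/w)*23 + 10726) - 27856 = (√(1/(-9) - 8*√3)*23 + 10726) - 27856 = (√(-⅑ - 8*√3)*23 + 10726) - 27856 = (23*√(-⅑ - 8*√3) + 10726) - 27856 = (10726 + 23*√(-⅑ - 8*√3)) - 27856 = -17130 + 23*√(-⅑ - 8*√3)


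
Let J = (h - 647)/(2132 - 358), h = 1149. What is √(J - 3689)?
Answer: 2*I*√725542051/887 ≈ 60.735*I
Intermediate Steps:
J = 251/887 (J = (1149 - 647)/(2132 - 358) = 502/1774 = 502*(1/1774) = 251/887 ≈ 0.28298)
√(J - 3689) = √(251/887 - 3689) = √(-3271892/887) = 2*I*√725542051/887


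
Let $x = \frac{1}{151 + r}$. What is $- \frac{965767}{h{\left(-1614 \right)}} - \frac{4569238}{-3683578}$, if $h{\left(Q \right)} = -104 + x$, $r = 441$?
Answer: $\frac{95741287921679}{10308493033} \approx 9287.6$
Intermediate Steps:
$x = \frac{1}{592}$ ($x = \frac{1}{151 + 441} = \frac{1}{592} \approx 0.0016892$)
$h{\left(Q \right)} = - \frac{61567}{592}$ ($h{\left(Q \right)} = -104 + \frac{1}{592} = - \frac{61567}{592}$)
$- \frac{965767}{h{\left(-1614 \right)}} - \frac{4569238}{-3683578} = - \frac{965767}{- \frac{61567}{592}} - \frac{4569238}{-3683578} = \left(-965767\right) \left(- \frac{592}{61567}\right) - - \frac{2284619}{1841789} = \frac{51975824}{5597} + \frac{2284619}{1841789} = \frac{95741287921679}{10308493033}$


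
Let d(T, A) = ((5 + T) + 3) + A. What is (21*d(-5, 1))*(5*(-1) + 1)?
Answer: -336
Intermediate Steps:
d(T, A) = 8 + A + T (d(T, A) = (8 + T) + A = 8 + A + T)
(21*d(-5, 1))*(5*(-1) + 1) = (21*(8 + 1 - 5))*(5*(-1) + 1) = (21*4)*(-5 + 1) = 84*(-4) = -336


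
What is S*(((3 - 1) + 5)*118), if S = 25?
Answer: 20650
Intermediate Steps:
S*(((3 - 1) + 5)*118) = 25*(((3 - 1) + 5)*118) = 25*((2 + 5)*118) = 25*(7*118) = 25*826 = 20650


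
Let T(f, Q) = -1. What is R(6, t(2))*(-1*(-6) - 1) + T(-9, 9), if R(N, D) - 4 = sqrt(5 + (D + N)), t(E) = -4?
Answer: 19 + 5*sqrt(7) ≈ 32.229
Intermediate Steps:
R(N, D) = 4 + sqrt(5 + D + N) (R(N, D) = 4 + sqrt(5 + (D + N)) = 4 + sqrt(5 + D + N))
R(6, t(2))*(-1*(-6) - 1) + T(-9, 9) = (4 + sqrt(5 - 4 + 6))*(-1*(-6) - 1) - 1 = (4 + sqrt(7))*(6 - 1) - 1 = (4 + sqrt(7))*5 - 1 = (20 + 5*sqrt(7)) - 1 = 19 + 5*sqrt(7)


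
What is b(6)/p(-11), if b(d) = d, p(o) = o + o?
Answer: -3/11 ≈ -0.27273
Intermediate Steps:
p(o) = 2*o
b(6)/p(-11) = 6/((2*(-11))) = 6/(-22) = 6*(-1/22) = -3/11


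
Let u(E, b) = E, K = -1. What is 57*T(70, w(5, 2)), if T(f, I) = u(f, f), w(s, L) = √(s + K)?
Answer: 3990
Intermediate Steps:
w(s, L) = √(-1 + s) (w(s, L) = √(s - 1) = √(-1 + s))
T(f, I) = f
57*T(70, w(5, 2)) = 57*70 = 3990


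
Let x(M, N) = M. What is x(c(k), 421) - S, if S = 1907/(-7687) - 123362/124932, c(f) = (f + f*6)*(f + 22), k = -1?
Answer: -69992628365/480176142 ≈ -145.76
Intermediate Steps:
c(f) = 7*f*(22 + f) (c(f) = (f + 6*f)*(22 + f) = (7*f)*(22 + f) = 7*f*(22 + f))
S = -593264509/480176142 (S = 1907*(-1/7687) - 123362*1/124932 = -1907/7687 - 61681/62466 = -593264509/480176142 ≈ -1.2355)
x(c(k), 421) - S = 7*(-1)*(22 - 1) - 1*(-593264509/480176142) = 7*(-1)*21 + 593264509/480176142 = -147 + 593264509/480176142 = -69992628365/480176142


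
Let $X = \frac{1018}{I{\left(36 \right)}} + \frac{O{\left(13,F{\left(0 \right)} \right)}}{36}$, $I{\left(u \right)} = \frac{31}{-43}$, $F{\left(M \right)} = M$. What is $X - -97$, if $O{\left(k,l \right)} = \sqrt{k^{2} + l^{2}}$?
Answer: $- \frac{1467209}{1116} \approx -1314.7$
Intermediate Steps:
$I{\left(u \right)} = - \frac{31}{43}$ ($I{\left(u \right)} = 31 \left(- \frac{1}{43}\right) = - \frac{31}{43}$)
$X = - \frac{1575461}{1116}$ ($X = \frac{1018}{- \frac{31}{43}} + \frac{\sqrt{13^{2} + 0^{2}}}{36} = 1018 \left(- \frac{43}{31}\right) + \sqrt{169 + 0} \cdot \frac{1}{36} = - \frac{43774}{31} + \sqrt{169} \cdot \frac{1}{36} = - \frac{43774}{31} + 13 \cdot \frac{1}{36} = - \frac{43774}{31} + \frac{13}{36} = - \frac{1575461}{1116} \approx -1411.7$)
$X - -97 = - \frac{1575461}{1116} - -97 = - \frac{1575461}{1116} + 97 = - \frac{1467209}{1116}$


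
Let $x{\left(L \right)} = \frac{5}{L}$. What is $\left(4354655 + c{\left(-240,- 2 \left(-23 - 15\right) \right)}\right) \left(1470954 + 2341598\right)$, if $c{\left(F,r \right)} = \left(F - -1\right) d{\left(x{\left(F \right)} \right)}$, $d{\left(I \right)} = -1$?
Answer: $16603259829488$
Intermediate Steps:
$c{\left(F,r \right)} = -1 - F$ ($c{\left(F,r \right)} = \left(F - -1\right) \left(-1\right) = \left(F + 1\right) \left(-1\right) = \left(1 + F\right) \left(-1\right) = -1 - F$)
$\left(4354655 + c{\left(-240,- 2 \left(-23 - 15\right) \right)}\right) \left(1470954 + 2341598\right) = \left(4354655 - -239\right) \left(1470954 + 2341598\right) = \left(4354655 + \left(-1 + 240\right)\right) 3812552 = \left(4354655 + 239\right) 3812552 = 4354894 \cdot 3812552 = 16603259829488$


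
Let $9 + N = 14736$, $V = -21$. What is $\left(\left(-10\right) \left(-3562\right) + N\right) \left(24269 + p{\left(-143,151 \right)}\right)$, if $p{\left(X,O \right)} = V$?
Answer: $1220814056$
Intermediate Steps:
$p{\left(X,O \right)} = -21$
$N = 14727$ ($N = -9 + 14736 = 14727$)
$\left(\left(-10\right) \left(-3562\right) + N\right) \left(24269 + p{\left(-143,151 \right)}\right) = \left(\left(-10\right) \left(-3562\right) + 14727\right) \left(24269 - 21\right) = \left(35620 + 14727\right) 24248 = 50347 \cdot 24248 = 1220814056$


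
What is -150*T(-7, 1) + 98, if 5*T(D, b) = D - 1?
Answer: 338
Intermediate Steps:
T(D, b) = -⅕ + D/5 (T(D, b) = (D - 1)/5 = (-1 + D)/5 = -⅕ + D/5)
-150*T(-7, 1) + 98 = -150*(-⅕ + (⅕)*(-7)) + 98 = -150*(-⅕ - 7/5) + 98 = -150*(-8/5) + 98 = 240 + 98 = 338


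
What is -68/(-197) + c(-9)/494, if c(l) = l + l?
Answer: 15023/48659 ≈ 0.30874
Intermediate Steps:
c(l) = 2*l
-68/(-197) + c(-9)/494 = -68/(-197) + (2*(-9))/494 = -68*(-1/197) - 18*1/494 = 68/197 - 9/247 = 15023/48659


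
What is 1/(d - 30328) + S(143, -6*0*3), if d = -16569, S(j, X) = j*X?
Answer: -1/46897 ≈ -2.1323e-5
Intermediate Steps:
S(j, X) = X*j
1/(d - 30328) + S(143, -6*0*3) = 1/(-16569 - 30328) + (-6*0*3)*143 = 1/(-46897) + (0*3)*143 = -1/46897 + 0*143 = -1/46897 + 0 = -1/46897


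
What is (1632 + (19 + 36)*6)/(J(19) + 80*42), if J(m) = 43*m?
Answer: 1962/4177 ≈ 0.46972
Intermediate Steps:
(1632 + (19 + 36)*6)/(J(19) + 80*42) = (1632 + (19 + 36)*6)/(43*19 + 80*42) = (1632 + 55*6)/(817 + 3360) = (1632 + 330)/4177 = 1962*(1/4177) = 1962/4177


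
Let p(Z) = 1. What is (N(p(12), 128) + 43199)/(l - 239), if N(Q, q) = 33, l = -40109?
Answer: -1544/1441 ≈ -1.0715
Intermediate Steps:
(N(p(12), 128) + 43199)/(l - 239) = (33 + 43199)/(-40109 - 239) = 43232/(-40348) = 43232*(-1/40348) = -1544/1441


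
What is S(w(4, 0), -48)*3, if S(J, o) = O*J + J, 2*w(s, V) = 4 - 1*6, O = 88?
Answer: -267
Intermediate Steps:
w(s, V) = -1 (w(s, V) = (4 - 1*6)/2 = (4 - 6)/2 = (1/2)*(-2) = -1)
S(J, o) = 89*J (S(J, o) = 88*J + J = 89*J)
S(w(4, 0), -48)*3 = (89*(-1))*3 = -89*3 = -267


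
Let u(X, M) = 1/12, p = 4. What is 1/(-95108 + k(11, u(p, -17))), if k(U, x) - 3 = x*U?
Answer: -12/1141249 ≈ -1.0515e-5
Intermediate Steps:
u(X, M) = 1/12
k(U, x) = 3 + U*x (k(U, x) = 3 + x*U = 3 + U*x)
1/(-95108 + k(11, u(p, -17))) = 1/(-95108 + (3 + 11*(1/12))) = 1/(-95108 + (3 + 11/12)) = 1/(-95108 + 47/12) = 1/(-1141249/12) = -12/1141249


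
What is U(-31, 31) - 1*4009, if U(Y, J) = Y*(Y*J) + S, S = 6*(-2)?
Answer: 25770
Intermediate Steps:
S = -12
U(Y, J) = -12 + J*Y² (U(Y, J) = Y*(Y*J) - 12 = Y*(J*Y) - 12 = J*Y² - 12 = -12 + J*Y²)
U(-31, 31) - 1*4009 = (-12 + 31*(-31)²) - 1*4009 = (-12 + 31*961) - 4009 = (-12 + 29791) - 4009 = 29779 - 4009 = 25770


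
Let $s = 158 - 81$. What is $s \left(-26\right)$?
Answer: $-2002$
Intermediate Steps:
$s = 77$ ($s = 158 - 81 = 77$)
$s \left(-26\right) = 77 \left(-26\right) = -2002$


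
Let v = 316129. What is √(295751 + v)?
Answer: 2*√152970 ≈ 782.23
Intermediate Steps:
√(295751 + v) = √(295751 + 316129) = √611880 = 2*√152970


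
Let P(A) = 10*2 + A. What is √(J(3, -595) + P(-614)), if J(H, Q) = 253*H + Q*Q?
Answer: √354190 ≈ 595.14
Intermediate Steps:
P(A) = 20 + A
J(H, Q) = Q² + 253*H (J(H, Q) = 253*H + Q² = Q² + 253*H)
√(J(3, -595) + P(-614)) = √(((-595)² + 253*3) + (20 - 614)) = √((354025 + 759) - 594) = √(354784 - 594) = √354190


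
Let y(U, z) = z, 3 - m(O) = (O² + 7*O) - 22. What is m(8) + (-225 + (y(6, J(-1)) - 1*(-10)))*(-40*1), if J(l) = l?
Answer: 8545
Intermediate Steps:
m(O) = 25 - O² - 7*O (m(O) = 3 - ((O² + 7*O) - 22) = 3 - (-22 + O² + 7*O) = 3 + (22 - O² - 7*O) = 25 - O² - 7*O)
m(8) + (-225 + (y(6, J(-1)) - 1*(-10)))*(-40*1) = (25 - 1*8² - 7*8) + (-225 + (-1 - 1*(-10)))*(-40*1) = (25 - 1*64 - 56) + (-225 + (-1 + 10))*(-40) = (25 - 64 - 56) + (-225 + 9)*(-40) = -95 - 216*(-40) = -95 + 8640 = 8545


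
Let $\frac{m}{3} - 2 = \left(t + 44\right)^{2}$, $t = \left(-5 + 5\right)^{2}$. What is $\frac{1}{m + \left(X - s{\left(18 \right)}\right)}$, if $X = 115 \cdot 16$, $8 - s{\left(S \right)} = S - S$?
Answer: $\frac{1}{7646} \approx 0.00013079$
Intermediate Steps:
$s{\left(S \right)} = 8$ ($s{\left(S \right)} = 8 - \left(S - S\right) = 8 - 0 = 8 + 0 = 8$)
$X = 1840$
$t = 0$ ($t = 0^{2} = 0$)
$m = 5814$ ($m = 6 + 3 \left(0 + 44\right)^{2} = 6 + 3 \cdot 44^{2} = 6 + 3 \cdot 1936 = 6 + 5808 = 5814$)
$\frac{1}{m + \left(X - s{\left(18 \right)}\right)} = \frac{1}{5814 + \left(1840 - 8\right)} = \frac{1}{5814 + 1832} = \frac{1}{7646}$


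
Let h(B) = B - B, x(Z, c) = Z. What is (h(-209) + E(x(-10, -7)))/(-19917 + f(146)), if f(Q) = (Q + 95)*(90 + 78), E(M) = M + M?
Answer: -20/20571 ≈ -0.00097224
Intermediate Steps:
E(M) = 2*M
h(B) = 0
f(Q) = 15960 + 168*Q (f(Q) = (95 + Q)*168 = 15960 + 168*Q)
(h(-209) + E(x(-10, -7)))/(-19917 + f(146)) = (0 + 2*(-10))/(-19917 + (15960 + 168*146)) = (0 - 20)/(-19917 + (15960 + 24528)) = -20/(-19917 + 40488) = -20/20571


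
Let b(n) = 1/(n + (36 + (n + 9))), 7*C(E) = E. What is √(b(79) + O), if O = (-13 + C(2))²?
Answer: 18*√20561/203 ≈ 12.714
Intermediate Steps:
C(E) = E/7
O = 7921/49 (O = (-13 + (⅐)*2)² = (-13 + 2/7)² = (-89/7)² = 7921/49 ≈ 161.65)
b(n) = 1/(45 + 2*n) (b(n) = 1/(n + (36 + (9 + n))) = 1/(n + (45 + n)) = 1/(45 + 2*n))
√(b(79) + O) = √(1/(45 + 2*79) + 7921/49) = √(1/(45 + 158) + 7921/49) = √(1/203 + 7921/49) = √(229716/1421) = 18*√20561/203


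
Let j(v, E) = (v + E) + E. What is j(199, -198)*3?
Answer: -591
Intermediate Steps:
j(v, E) = v + 2*E (j(v, E) = (E + v) + E = v + 2*E)
j(199, -198)*3 = (199 + 2*(-198))*3 = (199 - 396)*3 = -197*3 = -591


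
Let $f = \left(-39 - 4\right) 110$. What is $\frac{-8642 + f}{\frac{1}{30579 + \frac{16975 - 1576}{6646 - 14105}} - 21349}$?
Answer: $\frac{3049796996664}{4869138197879} \approx 0.62635$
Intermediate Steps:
$f = -4730$ ($f = \left(-43\right) 110 = -4730$)
$\frac{-8642 + f}{\frac{1}{30579 + \frac{16975 - 1576}{6646 - 14105}} - 21349} = \frac{-8642 - 4730}{\frac{1}{30579 + \frac{16975 - 1576}{6646 - 14105}} - 21349} = - \frac{13372}{\frac{1}{30579 + \frac{15399}{-7459}} - 21349} = - \frac{13372}{\frac{1}{30579 + 15399 \left(- \frac{1}{7459}\right)} - 21349} = - \frac{13372}{\frac{1}{30579 - \frac{15399}{7459}} - 21349} = - \frac{13372}{\frac{1}{\frac{228073362}{7459}} - 21349} = - \frac{13372}{\frac{7459}{228073362} - 21349} = - \frac{13372}{- \frac{4869138197879}{228073362}} = \left(-13372\right) \left(- \frac{228073362}{4869138197879}\right) = \frac{3049796996664}{4869138197879}$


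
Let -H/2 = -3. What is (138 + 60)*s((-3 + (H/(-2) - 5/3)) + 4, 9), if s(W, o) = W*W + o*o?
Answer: 18700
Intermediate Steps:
H = 6 (H = -2*(-3) = 6)
s(W, o) = W² + o²
(138 + 60)*s((-3 + (H/(-2) - 5/3)) + 4, 9) = (138 + 60)*(((-3 + (6/(-2) - 5/3)) + 4)² + 9²) = 198*(((-3 + (6*(-½) - 5*⅓)) + 4)² + 81) = 198*(((-3 + (-3 - 5/3)) + 4)² + 81) = 198*(((-3 - 14/3) + 4)² + 81) = 198*((-23/3 + 4)² + 81) = 198*((-11/3)² + 81) = 198*(121/9 + 81) = 198*(850/9) = 18700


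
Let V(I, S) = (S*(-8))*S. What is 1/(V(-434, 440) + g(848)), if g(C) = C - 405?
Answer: -1/1548357 ≈ -6.4585e-7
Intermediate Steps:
V(I, S) = -8*S**2 (V(I, S) = (-8*S)*S = -8*S**2)
g(C) = -405 + C
1/(V(-434, 440) + g(848)) = 1/(-8*440**2 + (-405 + 848)) = 1/(-8*193600 + 443) = 1/(-1548800 + 443) = 1/(-1548357) = -1/1548357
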